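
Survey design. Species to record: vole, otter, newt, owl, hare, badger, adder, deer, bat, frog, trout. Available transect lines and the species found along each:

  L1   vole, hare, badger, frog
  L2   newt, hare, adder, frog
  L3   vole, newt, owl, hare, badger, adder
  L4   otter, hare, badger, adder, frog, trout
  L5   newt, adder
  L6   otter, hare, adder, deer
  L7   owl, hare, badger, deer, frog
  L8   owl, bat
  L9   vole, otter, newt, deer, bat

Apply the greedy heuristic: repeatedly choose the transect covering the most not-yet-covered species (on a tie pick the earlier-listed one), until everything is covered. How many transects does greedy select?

3

Pick 1: L3 covers 6 new species (vole, newt, owl, hare, badger, adder).
Pick 2: L4 covers 3 new species (otter, frog, trout).
Pick 3: L9 covers 2 new species (deer, bat).
Greedy uses 3 transects.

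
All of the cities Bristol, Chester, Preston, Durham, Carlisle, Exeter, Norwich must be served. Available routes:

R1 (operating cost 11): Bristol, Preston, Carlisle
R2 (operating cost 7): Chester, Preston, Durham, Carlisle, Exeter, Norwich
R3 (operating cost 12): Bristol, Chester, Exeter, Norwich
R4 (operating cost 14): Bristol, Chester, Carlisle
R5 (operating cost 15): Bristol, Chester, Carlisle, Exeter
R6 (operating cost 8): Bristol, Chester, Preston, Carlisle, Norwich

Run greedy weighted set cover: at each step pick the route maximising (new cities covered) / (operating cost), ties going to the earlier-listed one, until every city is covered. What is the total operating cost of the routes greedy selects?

15

Pick 1: R2 adds 6 new (Chester, Preston, Durham, Carlisle, Exeter, Norwich) at operating cost 7 (ratio 6/7).
Pick 2: R6 adds 1 new (Bristol) at operating cost 8 (ratio 1/8).
Greedy total operating cost: 7 + 8 = 15.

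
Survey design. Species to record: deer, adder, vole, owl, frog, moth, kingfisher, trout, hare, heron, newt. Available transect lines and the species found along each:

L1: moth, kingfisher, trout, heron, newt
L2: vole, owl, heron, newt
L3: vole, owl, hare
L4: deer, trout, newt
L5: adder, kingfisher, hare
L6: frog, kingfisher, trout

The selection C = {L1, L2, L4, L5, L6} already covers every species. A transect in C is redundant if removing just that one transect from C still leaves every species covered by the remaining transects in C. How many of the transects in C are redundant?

0

Drop L1: moth uncovered — not redundant.
Drop L2: vole, owl uncovered — not redundant.
Drop L4: deer uncovered — not redundant.
Drop L5: adder, hare uncovered — not redundant.
Drop L6: frog uncovered — not redundant.
None of the transects in C is redundant.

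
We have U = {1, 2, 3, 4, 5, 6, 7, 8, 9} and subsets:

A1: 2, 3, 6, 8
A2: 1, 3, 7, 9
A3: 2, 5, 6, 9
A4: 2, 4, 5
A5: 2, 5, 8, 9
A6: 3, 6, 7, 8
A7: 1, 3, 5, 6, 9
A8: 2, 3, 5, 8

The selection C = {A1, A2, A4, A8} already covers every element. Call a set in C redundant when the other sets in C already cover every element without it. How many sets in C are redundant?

1

Drop A1: 6 uncovered — not redundant.
Drop A2: 1, 7, 9 uncovered — not redundant.
Drop A4: 4 uncovered — not redundant.
Drop A8: the rest still cover every element — redundant.
1 redundant: A8.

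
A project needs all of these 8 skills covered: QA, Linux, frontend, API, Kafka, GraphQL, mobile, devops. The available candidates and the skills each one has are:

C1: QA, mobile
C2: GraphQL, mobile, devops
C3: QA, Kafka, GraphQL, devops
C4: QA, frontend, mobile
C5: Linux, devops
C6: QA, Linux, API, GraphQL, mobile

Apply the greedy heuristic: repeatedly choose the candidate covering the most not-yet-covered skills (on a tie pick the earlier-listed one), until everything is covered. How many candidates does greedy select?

3

Pick 1: C6 covers 5 new skills (QA, Linux, API, GraphQL, mobile).
Pick 2: C3 covers 2 new skills (Kafka, devops).
Pick 3: C4 covers 1 new skills (frontend).
Greedy uses 3 candidates.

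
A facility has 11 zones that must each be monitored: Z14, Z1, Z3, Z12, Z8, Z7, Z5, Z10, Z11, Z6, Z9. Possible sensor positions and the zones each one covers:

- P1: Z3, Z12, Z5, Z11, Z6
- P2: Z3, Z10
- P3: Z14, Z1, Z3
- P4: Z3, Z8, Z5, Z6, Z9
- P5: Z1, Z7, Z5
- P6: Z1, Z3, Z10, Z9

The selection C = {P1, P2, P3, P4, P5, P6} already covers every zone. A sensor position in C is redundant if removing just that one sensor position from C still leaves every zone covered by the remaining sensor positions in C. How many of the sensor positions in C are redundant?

Drop P1: Z12, Z11 uncovered — not redundant.
Drop P2: the rest still cover every zone — redundant.
Drop P3: Z14 uncovered — not redundant.
Drop P4: Z8 uncovered — not redundant.
Drop P5: Z7 uncovered — not redundant.
Drop P6: the rest still cover every zone — redundant.
2 redundant: P2, P6.

2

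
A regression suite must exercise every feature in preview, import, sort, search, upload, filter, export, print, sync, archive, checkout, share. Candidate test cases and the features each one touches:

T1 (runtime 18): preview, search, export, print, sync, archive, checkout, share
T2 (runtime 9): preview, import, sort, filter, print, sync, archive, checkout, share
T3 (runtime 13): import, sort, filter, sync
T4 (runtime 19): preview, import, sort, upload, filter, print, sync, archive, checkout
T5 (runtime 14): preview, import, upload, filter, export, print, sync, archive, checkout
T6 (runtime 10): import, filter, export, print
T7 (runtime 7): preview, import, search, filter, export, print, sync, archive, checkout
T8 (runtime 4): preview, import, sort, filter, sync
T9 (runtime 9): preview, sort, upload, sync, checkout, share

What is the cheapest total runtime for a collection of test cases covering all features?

T7, T9 cover every feature at runtime 7 + 9 = 16.
Any cover uses at least 2 test cases; among all covering selections none totals below 16.

16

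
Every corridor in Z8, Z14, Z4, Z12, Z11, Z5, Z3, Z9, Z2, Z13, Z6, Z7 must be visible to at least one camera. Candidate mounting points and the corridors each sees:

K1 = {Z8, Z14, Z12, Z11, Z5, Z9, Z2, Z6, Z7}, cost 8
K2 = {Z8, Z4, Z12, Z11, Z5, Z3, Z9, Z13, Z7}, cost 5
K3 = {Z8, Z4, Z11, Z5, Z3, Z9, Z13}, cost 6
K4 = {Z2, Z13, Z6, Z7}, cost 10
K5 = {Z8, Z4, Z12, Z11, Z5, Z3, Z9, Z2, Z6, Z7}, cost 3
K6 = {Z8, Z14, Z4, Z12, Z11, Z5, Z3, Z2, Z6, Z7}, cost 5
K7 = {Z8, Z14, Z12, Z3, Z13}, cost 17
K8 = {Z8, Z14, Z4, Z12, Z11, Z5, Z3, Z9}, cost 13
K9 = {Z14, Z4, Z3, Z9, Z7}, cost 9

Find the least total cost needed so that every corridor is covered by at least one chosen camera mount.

K2, K6 cover every corridor at cost 5 + 5 = 10.
Any cover uses at least 2 camera mounts; among all covering selections none totals below 10.

10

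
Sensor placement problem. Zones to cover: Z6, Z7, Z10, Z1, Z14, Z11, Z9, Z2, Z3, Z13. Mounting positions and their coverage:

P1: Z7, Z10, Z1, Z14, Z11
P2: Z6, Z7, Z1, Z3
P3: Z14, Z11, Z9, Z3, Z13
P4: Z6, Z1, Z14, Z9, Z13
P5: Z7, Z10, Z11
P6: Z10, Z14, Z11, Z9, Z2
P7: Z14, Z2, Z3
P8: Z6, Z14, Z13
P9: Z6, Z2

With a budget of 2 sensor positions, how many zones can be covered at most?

9

Choosing P2, P6 covers {Z6, Z7, Z10, Z1, Z14, Z11, Z9, Z2, Z3} — 9 zones.
No choice of 2 sensor positions does better; here Z13 is left uncovered.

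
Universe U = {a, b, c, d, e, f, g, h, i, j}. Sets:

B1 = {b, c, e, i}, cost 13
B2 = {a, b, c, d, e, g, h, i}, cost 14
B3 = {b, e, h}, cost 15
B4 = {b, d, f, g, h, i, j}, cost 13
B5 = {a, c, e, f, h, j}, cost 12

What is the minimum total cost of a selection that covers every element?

25

B4, B5 cover every element at cost 13 + 12 = 25.
Any cover uses at least 2 sets; among all covering selections none totals below 25.
Greedy by coverage-per-cost would pick B2, B5 for 26 — worse than the optimum 25.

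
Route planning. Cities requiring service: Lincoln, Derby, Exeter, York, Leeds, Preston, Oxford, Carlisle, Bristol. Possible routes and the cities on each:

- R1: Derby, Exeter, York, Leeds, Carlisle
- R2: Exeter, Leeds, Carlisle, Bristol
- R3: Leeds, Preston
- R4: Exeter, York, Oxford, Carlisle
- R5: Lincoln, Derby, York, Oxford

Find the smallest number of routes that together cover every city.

R2, R3, R5 together cover {Lincoln, Derby, Exeter, York, Leeds, Preston, Oxford, Carlisle, Bristol} — every city.
No 2 of the 5 routes cover everything (all 10 pairs fall short), so 3 is minimum.
Greedy (largest uncovered first) would take R1, R5, R2, R3 — 4 routes — but 3 suffice.

3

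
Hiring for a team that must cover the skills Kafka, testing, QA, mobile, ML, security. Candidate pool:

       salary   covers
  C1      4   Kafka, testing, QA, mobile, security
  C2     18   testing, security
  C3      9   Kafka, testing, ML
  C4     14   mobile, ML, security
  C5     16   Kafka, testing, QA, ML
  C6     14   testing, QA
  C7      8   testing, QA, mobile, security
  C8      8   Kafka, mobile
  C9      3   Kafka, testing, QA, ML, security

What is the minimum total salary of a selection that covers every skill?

7

C1, C9 cover every skill at salary 4 + 3 = 7.
Any cover uses at least 2 candidates; among all covering selections none totals below 7.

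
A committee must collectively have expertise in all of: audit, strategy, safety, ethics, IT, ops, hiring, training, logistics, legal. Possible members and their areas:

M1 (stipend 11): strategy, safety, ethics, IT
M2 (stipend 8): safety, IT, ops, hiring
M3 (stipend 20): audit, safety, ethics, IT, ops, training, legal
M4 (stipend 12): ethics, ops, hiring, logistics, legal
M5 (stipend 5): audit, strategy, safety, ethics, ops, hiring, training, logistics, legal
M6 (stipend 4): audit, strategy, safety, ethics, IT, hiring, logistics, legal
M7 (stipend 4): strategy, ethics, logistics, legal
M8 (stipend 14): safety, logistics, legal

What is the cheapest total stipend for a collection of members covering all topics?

9

M5, M6 cover every topic at stipend 5 + 4 = 9.
Any cover uses at least 2 members; among all covering selections none totals below 9.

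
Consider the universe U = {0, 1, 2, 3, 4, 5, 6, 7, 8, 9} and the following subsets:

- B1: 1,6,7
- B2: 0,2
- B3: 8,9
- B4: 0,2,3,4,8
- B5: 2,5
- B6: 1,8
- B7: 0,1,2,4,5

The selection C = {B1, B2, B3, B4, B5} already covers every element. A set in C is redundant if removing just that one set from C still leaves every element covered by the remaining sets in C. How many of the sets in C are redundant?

Drop B1: 1, 6, 7 uncovered — not redundant.
Drop B2: the rest still cover every element — redundant.
Drop B3: 9 uncovered — not redundant.
Drop B4: 3, 4 uncovered — not redundant.
Drop B5: 5 uncovered — not redundant.
1 redundant: B2.

1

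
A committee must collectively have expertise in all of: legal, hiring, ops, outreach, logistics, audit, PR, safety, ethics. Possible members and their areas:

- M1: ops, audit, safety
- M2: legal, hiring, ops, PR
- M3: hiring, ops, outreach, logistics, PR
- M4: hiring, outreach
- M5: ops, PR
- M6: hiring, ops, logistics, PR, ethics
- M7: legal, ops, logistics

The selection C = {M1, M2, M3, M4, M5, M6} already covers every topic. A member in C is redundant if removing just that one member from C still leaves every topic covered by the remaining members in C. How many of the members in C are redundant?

3

Drop M1: audit, safety uncovered — not redundant.
Drop M2: legal uncovered — not redundant.
Drop M3: the rest still cover every topic — redundant.
Drop M4: the rest still cover every topic — redundant.
Drop M5: the rest still cover every topic — redundant.
Drop M6: ethics uncovered — not redundant.
3 redundant: M3, M4, M5.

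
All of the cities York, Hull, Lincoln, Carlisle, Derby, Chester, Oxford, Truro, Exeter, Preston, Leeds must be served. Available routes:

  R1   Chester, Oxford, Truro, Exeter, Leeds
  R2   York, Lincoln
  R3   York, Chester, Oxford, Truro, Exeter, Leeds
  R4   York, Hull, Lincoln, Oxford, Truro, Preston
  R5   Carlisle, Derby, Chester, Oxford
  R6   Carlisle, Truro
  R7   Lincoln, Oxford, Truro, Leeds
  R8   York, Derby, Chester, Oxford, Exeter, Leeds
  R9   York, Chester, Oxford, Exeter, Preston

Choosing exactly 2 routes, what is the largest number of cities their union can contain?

Choosing R4, R8 covers {York, Hull, Lincoln, Derby, Chester, Oxford, Truro, Exeter, Preston, Leeds} — 10 cities.
No choice of 2 routes does better; here Carlisle is left uncovered.

10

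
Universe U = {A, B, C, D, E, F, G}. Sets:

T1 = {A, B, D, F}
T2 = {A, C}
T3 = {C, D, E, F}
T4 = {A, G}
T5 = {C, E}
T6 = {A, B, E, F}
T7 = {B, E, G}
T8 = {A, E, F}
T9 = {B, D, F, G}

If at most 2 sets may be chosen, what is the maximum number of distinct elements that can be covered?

Choosing T1, T3 covers {A, B, C, D, E, F} — 6 elements.
No choice of 2 sets does better; here G is left uncovered.

6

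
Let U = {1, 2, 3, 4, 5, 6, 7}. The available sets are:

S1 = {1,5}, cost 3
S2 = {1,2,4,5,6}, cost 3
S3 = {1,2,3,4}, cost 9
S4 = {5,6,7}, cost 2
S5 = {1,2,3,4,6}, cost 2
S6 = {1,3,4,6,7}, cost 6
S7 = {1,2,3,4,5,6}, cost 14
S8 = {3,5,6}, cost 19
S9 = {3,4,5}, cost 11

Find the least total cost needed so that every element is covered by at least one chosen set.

4

S4, S5 cover every element at cost 2 + 2 = 4.
Any cover uses at least 2 sets; among all covering selections none totals below 4.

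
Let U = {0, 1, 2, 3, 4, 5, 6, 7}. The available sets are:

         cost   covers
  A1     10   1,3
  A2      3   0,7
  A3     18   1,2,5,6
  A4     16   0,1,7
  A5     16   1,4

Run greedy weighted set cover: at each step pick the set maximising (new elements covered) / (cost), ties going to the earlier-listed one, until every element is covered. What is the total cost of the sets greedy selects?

Pick 1: A2 adds 2 new (0, 7) at cost 3 (ratio 2/3).
Pick 2: A3 adds 4 new (1, 2, 5, 6) at cost 18 (ratio 4/18).
Pick 3: A1 adds 1 new (3) at cost 10 (ratio 1/10).
Pick 4: A5 adds 1 new (4) at cost 16 (ratio 1/16).
Greedy total cost: 3 + 18 + 10 + 16 = 47.

47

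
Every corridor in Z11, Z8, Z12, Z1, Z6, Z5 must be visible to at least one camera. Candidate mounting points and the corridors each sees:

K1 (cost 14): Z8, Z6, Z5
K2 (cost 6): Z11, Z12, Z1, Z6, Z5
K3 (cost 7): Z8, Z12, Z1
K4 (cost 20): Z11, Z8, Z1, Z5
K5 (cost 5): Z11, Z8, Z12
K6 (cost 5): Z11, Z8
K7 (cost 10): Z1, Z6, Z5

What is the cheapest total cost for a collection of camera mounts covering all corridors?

K2, K5 cover every corridor at cost 6 + 5 = 11.
Any cover uses at least 2 camera mounts; among all covering selections none totals below 11.

11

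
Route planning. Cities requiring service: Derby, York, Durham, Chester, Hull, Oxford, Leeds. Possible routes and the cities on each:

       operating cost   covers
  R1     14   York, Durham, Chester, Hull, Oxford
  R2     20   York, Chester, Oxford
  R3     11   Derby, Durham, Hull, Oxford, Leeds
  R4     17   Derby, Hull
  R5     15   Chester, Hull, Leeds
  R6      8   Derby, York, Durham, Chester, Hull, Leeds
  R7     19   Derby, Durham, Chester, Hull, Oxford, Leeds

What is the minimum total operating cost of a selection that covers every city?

19

R3, R6 cover every city at operating cost 11 + 8 = 19.
Any cover uses at least 2 routes; among all covering selections none totals below 19.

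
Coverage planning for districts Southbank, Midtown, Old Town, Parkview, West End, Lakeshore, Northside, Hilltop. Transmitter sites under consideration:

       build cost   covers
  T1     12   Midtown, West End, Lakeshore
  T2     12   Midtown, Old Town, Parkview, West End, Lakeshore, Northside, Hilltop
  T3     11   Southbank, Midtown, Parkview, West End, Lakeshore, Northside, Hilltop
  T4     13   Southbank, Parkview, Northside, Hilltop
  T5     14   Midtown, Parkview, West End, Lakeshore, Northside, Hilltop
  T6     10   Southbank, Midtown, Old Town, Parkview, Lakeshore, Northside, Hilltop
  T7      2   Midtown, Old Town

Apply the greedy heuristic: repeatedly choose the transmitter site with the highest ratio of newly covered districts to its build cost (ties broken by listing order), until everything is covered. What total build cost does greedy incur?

13

Pick 1: T7 adds 2 new (Midtown, Old Town) at build cost 2 (ratio 2/2).
Pick 2: T3 adds 6 new (Southbank, Parkview, West End, Lakeshore, Northside, Hilltop) at build cost 11 (ratio 6/11).
Greedy total build cost: 2 + 11 = 13.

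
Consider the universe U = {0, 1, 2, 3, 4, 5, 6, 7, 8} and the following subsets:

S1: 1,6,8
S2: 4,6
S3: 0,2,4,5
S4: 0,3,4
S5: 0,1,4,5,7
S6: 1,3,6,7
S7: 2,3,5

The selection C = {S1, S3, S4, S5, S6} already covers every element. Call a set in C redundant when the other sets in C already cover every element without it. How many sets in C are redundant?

3

Drop S1: 8 uncovered — not redundant.
Drop S3: 2 uncovered — not redundant.
Drop S4: the rest still cover every element — redundant.
Drop S5: the rest still cover every element — redundant.
Drop S6: the rest still cover every element — redundant.
3 redundant: S4, S5, S6.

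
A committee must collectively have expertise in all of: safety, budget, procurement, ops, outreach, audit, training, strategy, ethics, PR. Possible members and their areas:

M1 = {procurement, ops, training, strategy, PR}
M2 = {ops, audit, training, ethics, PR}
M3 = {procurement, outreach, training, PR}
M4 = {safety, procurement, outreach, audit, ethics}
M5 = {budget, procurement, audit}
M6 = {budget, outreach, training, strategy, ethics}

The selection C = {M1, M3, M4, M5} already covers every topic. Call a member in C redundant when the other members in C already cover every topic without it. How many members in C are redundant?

Drop M1: ops, strategy uncovered — not redundant.
Drop M3: the rest still cover every topic — redundant.
Drop M4: safety, ethics uncovered — not redundant.
Drop M5: budget uncovered — not redundant.
1 redundant: M3.

1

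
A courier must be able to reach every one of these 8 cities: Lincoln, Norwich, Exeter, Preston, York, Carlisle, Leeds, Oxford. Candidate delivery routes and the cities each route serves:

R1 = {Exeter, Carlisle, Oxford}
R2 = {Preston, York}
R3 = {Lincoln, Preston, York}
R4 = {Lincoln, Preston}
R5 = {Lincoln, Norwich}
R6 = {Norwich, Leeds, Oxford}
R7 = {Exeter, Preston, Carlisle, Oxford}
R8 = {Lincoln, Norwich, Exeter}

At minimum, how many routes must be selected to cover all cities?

R1, R3, R6 together cover {Lincoln, Norwich, Exeter, Preston, York, Carlisle, Leeds, Oxford} — every city.
No 2 of the 8 routes cover everything (all 28 pairs fall short), so 3 is minimum.

3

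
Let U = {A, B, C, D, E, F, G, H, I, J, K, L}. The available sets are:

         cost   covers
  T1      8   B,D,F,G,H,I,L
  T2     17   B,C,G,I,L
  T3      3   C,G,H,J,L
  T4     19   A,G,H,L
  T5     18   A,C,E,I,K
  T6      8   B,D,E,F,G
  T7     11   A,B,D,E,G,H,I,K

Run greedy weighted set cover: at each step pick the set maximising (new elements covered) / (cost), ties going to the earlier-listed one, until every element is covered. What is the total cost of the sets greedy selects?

Pick 1: T3 adds 5 new (C, G, H, J, L) at cost 3 (ratio 5/3).
Pick 2: T7 adds 6 new (A, B, D, E, I, K) at cost 11 (ratio 6/11).
Pick 3: T1 adds 1 new (F) at cost 8 (ratio 1/8).
Greedy total cost: 3 + 11 + 8 = 22.

22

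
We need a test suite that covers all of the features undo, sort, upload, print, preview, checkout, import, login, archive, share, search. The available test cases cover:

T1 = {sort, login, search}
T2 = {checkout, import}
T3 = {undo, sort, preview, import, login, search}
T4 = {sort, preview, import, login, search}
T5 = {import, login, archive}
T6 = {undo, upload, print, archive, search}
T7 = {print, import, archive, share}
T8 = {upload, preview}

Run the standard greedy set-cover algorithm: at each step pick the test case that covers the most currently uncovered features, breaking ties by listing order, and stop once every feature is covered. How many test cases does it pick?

4

Pick 1: T3 covers 6 new features (undo, sort, preview, import, login, search).
Pick 2: T6 covers 3 new features (upload, print, archive).
Pick 3: T2 covers 1 new features (checkout).
Pick 4: T7 covers 1 new features (share).
Greedy uses 4 test cases.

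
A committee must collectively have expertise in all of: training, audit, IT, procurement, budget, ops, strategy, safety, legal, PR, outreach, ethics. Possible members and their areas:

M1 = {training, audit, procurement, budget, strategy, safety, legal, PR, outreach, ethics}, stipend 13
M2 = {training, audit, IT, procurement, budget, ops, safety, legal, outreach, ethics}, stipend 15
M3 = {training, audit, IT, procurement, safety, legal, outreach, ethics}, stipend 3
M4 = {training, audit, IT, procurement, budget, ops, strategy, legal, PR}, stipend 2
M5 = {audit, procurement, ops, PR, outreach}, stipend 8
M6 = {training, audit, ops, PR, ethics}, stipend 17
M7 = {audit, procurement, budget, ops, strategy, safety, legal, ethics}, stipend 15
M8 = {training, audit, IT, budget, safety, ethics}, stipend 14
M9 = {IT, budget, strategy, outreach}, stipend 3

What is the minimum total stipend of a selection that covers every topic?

M3, M4 cover every topic at stipend 3 + 2 = 5.
Any cover uses at least 2 members; among all covering selections none totals below 5.

5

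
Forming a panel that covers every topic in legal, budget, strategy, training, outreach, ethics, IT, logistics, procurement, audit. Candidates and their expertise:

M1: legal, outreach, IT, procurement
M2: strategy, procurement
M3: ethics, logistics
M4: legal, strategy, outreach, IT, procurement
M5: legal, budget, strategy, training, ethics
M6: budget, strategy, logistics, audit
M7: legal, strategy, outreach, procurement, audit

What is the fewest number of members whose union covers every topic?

3

M1, M5, M6 together cover {legal, budget, strategy, training, outreach, ethics, IT, logistics, procurement, audit} — every topic.
No 2 of the 7 members cover everything (all 21 pairs fall short), so 3 is minimum.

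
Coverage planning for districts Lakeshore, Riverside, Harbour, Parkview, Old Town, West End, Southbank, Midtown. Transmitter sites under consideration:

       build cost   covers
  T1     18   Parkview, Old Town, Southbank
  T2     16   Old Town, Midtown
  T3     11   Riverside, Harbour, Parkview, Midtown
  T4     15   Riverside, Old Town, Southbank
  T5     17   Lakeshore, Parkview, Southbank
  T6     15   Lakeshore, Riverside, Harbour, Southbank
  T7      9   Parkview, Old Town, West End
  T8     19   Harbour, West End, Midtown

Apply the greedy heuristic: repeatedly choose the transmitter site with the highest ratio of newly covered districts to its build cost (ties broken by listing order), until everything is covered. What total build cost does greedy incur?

Pick 1: T3 adds 4 new (Riverside, Harbour, Parkview, Midtown) at build cost 11 (ratio 4/11).
Pick 2: T7 adds 2 new (Old Town, West End) at build cost 9 (ratio 2/9).
Pick 3: T6 adds 2 new (Lakeshore, Southbank) at build cost 15 (ratio 2/15).
Greedy total build cost: 11 + 9 + 15 = 35.

35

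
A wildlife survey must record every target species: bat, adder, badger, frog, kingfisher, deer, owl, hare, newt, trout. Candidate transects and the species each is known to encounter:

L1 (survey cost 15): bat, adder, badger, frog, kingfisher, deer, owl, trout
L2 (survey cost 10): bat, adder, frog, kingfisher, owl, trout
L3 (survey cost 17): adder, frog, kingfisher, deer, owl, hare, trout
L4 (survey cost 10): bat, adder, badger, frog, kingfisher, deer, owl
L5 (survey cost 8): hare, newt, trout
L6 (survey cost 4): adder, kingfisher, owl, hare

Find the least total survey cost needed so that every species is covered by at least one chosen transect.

L4, L5 cover every species at survey cost 10 + 8 = 18.
Any cover uses at least 2 transects; among all covering selections none totals below 18.
Greedy by coverage-per-survey cost would pick L6, L4, L5 for 22 — worse than the optimum 18.

18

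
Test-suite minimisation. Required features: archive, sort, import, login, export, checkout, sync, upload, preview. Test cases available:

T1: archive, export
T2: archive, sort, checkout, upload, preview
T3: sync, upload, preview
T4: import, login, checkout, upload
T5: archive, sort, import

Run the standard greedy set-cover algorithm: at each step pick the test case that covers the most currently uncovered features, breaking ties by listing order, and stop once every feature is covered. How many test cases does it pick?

4

Pick 1: T2 covers 5 new features (archive, sort, checkout, upload, preview).
Pick 2: T4 covers 2 new features (import, login).
Pick 3: T1 covers 1 new features (export).
Pick 4: T3 covers 1 new features (sync).
Greedy uses 4 test cases.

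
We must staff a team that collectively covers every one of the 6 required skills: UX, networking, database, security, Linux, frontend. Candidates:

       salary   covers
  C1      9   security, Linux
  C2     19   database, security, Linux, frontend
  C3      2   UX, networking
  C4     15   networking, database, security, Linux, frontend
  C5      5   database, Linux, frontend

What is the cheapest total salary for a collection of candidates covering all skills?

C1, C3, C5 cover every skill at salary 9 + 2 + 5 = 16.
Any cover uses at least 2 candidates; among all covering selections none totals below 16.

16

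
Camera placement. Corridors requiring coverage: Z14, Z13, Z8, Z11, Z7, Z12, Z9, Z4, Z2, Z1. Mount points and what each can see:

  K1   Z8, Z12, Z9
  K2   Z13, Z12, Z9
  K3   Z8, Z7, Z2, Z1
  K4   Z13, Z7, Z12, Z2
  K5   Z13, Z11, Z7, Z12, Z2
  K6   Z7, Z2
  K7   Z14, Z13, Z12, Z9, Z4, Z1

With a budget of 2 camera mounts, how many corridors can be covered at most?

9

Choosing K3, K7 covers {Z14, Z13, Z8, Z7, Z12, Z9, Z4, Z2, Z1} — 9 corridors.
No choice of 2 camera mounts does better; here Z11 is left uncovered.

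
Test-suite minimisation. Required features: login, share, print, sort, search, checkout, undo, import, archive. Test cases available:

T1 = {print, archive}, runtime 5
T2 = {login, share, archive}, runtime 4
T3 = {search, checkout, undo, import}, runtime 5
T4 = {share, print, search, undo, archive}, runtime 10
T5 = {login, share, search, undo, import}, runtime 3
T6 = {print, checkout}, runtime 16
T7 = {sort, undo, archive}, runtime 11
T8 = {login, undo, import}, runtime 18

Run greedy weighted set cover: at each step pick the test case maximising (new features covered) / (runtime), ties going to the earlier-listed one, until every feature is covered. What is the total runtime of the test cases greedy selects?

24

Pick 1: T5 adds 5 new (login, share, search, undo, import) at runtime 3 (ratio 5/3).
Pick 2: T1 adds 2 new (print, archive) at runtime 5 (ratio 2/5).
Pick 3: T3 adds 1 new (checkout) at runtime 5 (ratio 1/5).
Pick 4: T7 adds 1 new (sort) at runtime 11 (ratio 1/11).
Greedy total runtime: 3 + 5 + 5 + 11 = 24.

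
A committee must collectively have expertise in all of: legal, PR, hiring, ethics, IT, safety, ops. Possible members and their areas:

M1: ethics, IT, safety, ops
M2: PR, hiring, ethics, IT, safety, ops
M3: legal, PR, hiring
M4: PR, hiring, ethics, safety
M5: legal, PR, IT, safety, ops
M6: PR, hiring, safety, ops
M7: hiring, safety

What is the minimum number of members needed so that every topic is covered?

2

M1, M3 together cover {legal, PR, hiring, ethics, IT, safety, ops} — every topic.
No single member contains all 7 topics, so 2 is optimal.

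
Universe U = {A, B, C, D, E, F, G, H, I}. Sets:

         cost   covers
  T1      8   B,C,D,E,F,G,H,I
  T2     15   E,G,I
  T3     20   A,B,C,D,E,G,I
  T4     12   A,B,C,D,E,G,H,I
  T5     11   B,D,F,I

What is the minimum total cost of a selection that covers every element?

T1, T4 cover every element at cost 8 + 12 = 20.
Any cover uses at least 2 sets; among all covering selections none totals below 20.

20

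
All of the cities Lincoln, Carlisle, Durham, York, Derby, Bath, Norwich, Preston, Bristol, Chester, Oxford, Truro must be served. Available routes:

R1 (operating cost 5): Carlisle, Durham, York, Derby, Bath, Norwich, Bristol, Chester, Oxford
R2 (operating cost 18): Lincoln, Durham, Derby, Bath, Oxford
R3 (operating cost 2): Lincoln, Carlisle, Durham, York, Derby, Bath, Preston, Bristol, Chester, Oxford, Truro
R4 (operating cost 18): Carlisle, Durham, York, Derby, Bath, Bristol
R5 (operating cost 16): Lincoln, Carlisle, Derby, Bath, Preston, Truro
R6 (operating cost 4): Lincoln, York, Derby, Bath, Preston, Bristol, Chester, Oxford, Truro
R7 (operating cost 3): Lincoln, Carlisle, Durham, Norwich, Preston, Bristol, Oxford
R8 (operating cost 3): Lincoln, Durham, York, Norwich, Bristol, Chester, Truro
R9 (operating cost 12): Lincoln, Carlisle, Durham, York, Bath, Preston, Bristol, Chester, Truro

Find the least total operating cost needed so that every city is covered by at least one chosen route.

5

R3, R7 cover every city at operating cost 2 + 3 = 5.
Any cover uses at least 2 routes; among all covering selections none totals below 5.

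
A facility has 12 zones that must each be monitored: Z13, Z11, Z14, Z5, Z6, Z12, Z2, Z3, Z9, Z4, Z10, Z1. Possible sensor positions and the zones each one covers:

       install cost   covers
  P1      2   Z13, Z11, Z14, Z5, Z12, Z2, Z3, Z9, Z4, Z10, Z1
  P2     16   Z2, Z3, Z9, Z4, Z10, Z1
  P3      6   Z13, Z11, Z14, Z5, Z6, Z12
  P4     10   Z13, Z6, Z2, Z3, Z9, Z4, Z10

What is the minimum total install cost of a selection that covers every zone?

P1, P3 cover every zone at install cost 2 + 6 = 8.
Any cover uses at least 2 sensor positions; among all covering selections none totals below 8.

8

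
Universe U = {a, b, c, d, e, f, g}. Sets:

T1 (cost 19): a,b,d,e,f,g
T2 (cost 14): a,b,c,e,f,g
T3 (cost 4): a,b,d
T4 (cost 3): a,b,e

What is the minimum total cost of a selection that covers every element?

18

T2, T3 cover every element at cost 14 + 4 = 18.
Any cover uses at least 2 sets; among all covering selections none totals below 18.
Greedy by coverage-per-cost would pick T4, T3, T2 for 21 — worse than the optimum 18.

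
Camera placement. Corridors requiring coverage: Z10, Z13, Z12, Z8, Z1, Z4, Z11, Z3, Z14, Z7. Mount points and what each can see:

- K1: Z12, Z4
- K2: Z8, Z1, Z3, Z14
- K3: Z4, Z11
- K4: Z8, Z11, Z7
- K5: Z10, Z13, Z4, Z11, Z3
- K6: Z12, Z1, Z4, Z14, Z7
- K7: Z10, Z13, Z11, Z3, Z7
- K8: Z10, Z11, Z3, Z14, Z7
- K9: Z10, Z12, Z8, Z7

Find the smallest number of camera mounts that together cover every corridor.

K1, K2, K7 together cover {Z10, Z13, Z12, Z8, Z1, Z4, Z11, Z3, Z14, Z7} — every corridor.
No 2 of the 9 camera mounts cover everything (all 36 pairs fall short), so 3 is minimum.

3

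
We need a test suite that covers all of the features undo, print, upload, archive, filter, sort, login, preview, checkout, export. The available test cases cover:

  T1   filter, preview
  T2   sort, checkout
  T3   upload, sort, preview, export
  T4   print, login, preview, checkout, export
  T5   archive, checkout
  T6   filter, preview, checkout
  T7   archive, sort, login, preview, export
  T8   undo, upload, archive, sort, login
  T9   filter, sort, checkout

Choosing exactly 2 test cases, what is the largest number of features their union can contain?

Choosing T4, T8 covers {undo, print, upload, archive, sort, login, preview, checkout, export} — 9 features.
No choice of 2 test cases does better; here filter is left uncovered.

9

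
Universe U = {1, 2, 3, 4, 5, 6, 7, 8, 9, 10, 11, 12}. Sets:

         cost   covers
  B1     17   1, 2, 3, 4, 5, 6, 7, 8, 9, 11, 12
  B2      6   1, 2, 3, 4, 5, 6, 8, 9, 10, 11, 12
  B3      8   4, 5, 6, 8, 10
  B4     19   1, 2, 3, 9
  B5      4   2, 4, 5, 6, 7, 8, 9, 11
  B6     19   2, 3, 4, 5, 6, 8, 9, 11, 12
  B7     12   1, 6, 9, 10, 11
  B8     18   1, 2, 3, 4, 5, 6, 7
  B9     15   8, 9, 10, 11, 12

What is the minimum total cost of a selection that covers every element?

10

B2, B5 cover every element at cost 6 + 4 = 10.
Any cover uses at least 2 sets; among all covering selections none totals below 10.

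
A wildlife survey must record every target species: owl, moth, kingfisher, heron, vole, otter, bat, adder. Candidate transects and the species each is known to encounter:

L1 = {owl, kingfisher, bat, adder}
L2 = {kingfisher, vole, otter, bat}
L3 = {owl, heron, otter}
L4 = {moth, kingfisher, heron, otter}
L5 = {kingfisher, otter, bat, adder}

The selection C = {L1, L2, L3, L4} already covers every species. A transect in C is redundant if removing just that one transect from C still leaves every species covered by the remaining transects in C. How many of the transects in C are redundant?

1

Drop L1: adder uncovered — not redundant.
Drop L2: vole uncovered — not redundant.
Drop L3: the rest still cover every species — redundant.
Drop L4: moth uncovered — not redundant.
1 redundant: L3.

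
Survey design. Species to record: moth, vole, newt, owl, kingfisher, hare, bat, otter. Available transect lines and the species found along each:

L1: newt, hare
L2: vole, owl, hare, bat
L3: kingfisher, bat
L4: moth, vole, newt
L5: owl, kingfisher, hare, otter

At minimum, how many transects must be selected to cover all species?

3

L2, L4, L5 together cover {moth, vole, newt, owl, kingfisher, hare, bat, otter} — every species.
No 2 of the 5 transects cover everything (all 10 pairs fall short), so 3 is minimum.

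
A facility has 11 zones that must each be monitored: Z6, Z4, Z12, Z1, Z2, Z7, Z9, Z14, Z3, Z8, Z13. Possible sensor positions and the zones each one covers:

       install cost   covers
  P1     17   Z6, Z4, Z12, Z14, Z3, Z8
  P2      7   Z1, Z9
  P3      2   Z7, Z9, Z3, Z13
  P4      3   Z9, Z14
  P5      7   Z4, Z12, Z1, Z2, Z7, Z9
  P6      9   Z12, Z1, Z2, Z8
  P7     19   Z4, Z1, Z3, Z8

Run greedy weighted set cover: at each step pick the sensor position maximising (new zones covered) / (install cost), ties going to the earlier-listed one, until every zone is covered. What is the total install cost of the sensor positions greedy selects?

29

Pick 1: P3 adds 4 new (Z7, Z9, Z3, Z13) at install cost 2 (ratio 4/2).
Pick 2: P5 adds 4 new (Z4, Z12, Z1, Z2) at install cost 7 (ratio 4/7).
Pick 3: P4 adds 1 new (Z14) at install cost 3 (ratio 1/3).
Pick 4: P1 adds 2 new (Z6, Z8) at install cost 17 (ratio 2/17).
Greedy total install cost: 2 + 7 + 3 + 17 = 29. (The true optimum is 26, so greedy overshoots here.)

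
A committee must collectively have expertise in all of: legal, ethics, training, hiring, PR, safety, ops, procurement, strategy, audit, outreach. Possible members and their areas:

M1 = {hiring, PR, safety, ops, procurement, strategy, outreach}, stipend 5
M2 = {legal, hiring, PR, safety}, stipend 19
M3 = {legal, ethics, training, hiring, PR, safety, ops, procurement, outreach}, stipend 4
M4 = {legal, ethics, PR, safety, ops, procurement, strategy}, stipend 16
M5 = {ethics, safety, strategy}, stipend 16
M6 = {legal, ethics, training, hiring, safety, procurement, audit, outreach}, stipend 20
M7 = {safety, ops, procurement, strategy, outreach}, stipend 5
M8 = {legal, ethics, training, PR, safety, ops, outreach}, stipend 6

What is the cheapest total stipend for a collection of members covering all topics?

M1, M6 cover every topic at stipend 5 + 20 = 25.
Any cover uses at least 2 members; among all covering selections none totals below 25.
Greedy by coverage-per-stipend would pick M3, M1, M6 for 29 — worse than the optimum 25.

25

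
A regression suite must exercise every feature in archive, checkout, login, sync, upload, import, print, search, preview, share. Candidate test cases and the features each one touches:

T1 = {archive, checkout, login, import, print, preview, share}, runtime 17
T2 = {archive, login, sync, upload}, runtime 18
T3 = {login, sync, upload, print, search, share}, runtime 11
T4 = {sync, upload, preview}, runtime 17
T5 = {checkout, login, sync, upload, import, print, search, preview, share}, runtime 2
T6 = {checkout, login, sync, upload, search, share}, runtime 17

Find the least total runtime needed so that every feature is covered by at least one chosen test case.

T1, T5 cover every feature at runtime 17 + 2 = 19.
Any cover uses at least 2 test cases; among all covering selections none totals below 19.

19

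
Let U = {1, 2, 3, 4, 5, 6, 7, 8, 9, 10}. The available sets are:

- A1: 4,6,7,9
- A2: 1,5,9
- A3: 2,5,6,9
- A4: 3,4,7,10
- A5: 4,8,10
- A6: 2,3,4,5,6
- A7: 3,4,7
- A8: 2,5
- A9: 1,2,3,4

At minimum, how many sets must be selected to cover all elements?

4

A1, A2, A5, A6 together cover {1, 2, 3, 4, 5, 6, 7, 8, 9, 10} — every element.
No 3 of the 9 sets cover everything (all 84 triples fall short), so 4 is minimum.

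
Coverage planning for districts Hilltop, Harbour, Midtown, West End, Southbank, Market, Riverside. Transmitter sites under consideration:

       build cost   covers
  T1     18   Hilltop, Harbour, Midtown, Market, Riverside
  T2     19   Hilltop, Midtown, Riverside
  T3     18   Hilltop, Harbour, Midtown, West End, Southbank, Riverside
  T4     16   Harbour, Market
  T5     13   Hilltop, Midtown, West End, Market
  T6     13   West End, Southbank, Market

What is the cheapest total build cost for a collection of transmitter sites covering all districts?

31

T1, T6 cover every district at build cost 18 + 13 = 31.
Any cover uses at least 2 transmitter sites; among all covering selections none totals below 31.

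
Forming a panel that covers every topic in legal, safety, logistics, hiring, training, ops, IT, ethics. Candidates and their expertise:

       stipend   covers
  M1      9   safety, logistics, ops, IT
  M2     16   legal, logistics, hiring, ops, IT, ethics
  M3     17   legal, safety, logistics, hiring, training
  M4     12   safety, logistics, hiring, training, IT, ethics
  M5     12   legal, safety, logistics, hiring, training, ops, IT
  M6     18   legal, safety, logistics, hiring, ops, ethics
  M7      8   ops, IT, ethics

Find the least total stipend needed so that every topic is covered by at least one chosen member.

20

M5, M7 cover every topic at stipend 12 + 8 = 20.
Any cover uses at least 2 members; among all covering selections none totals below 20.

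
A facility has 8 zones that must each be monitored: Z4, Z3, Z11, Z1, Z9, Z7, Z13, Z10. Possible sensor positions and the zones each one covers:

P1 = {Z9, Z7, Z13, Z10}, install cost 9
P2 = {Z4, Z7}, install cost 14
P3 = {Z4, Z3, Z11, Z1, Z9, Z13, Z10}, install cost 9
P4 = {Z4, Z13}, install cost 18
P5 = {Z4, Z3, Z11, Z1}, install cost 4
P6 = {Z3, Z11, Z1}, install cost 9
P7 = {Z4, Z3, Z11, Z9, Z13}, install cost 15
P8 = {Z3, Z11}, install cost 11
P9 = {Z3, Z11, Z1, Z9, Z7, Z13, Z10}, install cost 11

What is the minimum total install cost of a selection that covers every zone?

P1, P5 cover every zone at install cost 9 + 4 = 13.
Any cover uses at least 2 sensor positions; among all covering selections none totals below 13.

13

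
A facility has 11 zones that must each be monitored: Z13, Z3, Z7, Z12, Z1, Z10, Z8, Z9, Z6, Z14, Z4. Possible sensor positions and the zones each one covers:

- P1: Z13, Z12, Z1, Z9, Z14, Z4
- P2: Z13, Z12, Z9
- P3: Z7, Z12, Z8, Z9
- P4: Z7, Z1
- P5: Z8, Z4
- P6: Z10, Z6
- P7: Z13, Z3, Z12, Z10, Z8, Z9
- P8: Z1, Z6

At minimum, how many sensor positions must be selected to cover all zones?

P1, P3, P6, P7 together cover {Z13, Z3, Z7, Z12, Z1, Z10, Z8, Z9, Z6, Z14, Z4} — every zone.
No 3 of the 8 sensor positions cover everything (all 56 triples fall short), so 4 is minimum.

4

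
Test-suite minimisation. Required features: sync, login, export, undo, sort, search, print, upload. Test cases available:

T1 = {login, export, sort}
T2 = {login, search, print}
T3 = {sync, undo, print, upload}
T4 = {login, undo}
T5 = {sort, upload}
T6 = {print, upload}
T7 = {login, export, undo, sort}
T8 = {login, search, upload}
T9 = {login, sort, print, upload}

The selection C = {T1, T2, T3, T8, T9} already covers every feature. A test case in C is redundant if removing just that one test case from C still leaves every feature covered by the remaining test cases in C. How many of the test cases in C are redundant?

3

Drop T1: export uncovered — not redundant.
Drop T2: the rest still cover every feature — redundant.
Drop T3: sync, undo uncovered — not redundant.
Drop T8: the rest still cover every feature — redundant.
Drop T9: the rest still cover every feature — redundant.
3 redundant: T2, T8, T9.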